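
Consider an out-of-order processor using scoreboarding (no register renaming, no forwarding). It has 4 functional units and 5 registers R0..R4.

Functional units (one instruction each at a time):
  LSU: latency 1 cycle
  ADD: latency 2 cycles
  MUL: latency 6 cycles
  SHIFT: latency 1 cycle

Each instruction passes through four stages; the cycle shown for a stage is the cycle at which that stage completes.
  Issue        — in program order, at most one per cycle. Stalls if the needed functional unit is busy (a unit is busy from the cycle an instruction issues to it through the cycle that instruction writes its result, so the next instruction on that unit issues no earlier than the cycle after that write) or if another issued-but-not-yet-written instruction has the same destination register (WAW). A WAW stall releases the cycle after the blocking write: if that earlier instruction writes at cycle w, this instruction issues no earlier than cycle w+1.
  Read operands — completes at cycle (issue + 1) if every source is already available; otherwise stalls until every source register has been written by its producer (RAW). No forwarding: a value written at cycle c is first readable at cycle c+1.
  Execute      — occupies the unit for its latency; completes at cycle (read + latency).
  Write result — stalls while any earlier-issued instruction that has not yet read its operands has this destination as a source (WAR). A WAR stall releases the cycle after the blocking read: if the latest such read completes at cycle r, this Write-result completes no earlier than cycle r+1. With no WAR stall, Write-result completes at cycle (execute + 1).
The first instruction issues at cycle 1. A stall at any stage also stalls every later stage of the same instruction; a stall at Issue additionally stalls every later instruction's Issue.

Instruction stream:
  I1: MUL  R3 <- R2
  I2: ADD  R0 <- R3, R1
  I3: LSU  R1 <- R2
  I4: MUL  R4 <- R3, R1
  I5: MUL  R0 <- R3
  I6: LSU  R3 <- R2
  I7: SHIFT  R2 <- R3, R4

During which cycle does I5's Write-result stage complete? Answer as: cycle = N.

cycle = 28

I1: IS=1 RO=2 EX=8 WR=9
I2: IS=2 RO=10 EX=12 WR=13  [RAW R3: wait I1 write@9]
I3: IS=3 RO=4 EX=5 WR=11  [WAR R1: wait I2 read@10]
I4: IS=10 RO=12 EX=18 WR=19  [struct: MUL busy until I1 writes@9; RAW R1: wait I3 write@11]
I5: IS=20 RO=21 EX=27 WR=28  [struct: MUL busy until I4 writes@19]
I6: IS=21 RO=22 EX=23 WR=24
I7: IS=22 RO=25 EX=26 WR=27  [RAW R3: wait I6 write@24]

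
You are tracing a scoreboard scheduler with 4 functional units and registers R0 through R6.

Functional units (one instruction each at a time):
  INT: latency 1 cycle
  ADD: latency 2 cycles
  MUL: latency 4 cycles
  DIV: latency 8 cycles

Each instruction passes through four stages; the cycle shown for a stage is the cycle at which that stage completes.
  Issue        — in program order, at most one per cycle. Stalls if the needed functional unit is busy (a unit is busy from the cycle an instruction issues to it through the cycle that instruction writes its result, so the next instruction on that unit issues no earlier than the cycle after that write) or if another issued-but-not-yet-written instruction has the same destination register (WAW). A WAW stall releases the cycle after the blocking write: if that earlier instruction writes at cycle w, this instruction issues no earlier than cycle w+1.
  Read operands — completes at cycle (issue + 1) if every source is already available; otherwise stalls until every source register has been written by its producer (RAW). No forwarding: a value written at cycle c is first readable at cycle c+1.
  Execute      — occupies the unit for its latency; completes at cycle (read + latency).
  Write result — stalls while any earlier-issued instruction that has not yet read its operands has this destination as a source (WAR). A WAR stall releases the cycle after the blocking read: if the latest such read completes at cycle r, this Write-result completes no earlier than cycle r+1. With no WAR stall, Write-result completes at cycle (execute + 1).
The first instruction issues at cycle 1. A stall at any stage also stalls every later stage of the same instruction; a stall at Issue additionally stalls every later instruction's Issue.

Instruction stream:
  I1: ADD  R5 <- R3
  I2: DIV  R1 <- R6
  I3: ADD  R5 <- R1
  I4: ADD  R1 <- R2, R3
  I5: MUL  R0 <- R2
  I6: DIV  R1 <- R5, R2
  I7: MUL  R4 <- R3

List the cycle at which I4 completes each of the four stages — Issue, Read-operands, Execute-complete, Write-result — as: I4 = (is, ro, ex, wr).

I4 = (17, 18, 20, 21)

cycle 1: issue I1 (ADD)
cycle 2: I1 read-ops · issue I2 (DIV)
cycle 3: I2 read-ops
cycle 4: I1 finished on ADD
cycle 5: I1→R5
cycle 6: issue I3 (ADD)
cycle 11: I2 finished on DIV
cycle 12: I2→R1
cycle 13: I3 read-ops
cycle 15: I3 finished on ADD
cycle 16: I3→R5
cycle 17: issue I4 (ADD)
cycle 18: I4 read-ops · issue I5 (MUL)
cycle 19: I5 read-ops
cycle 20: I4 finished on ADD
cycle 21: I4→R1
cycle 22: issue I6 (DIV)
cycle 23: I5 finished on MUL · I6 read-ops
cycle 24: I5→R0
cycle 25: issue I7 (MUL)
cycle 26: I7 read-ops
cycle 30: I7 finished on MUL
cycle 31: I6 finished on DIV · I7→R4
cycle 32: I6→R1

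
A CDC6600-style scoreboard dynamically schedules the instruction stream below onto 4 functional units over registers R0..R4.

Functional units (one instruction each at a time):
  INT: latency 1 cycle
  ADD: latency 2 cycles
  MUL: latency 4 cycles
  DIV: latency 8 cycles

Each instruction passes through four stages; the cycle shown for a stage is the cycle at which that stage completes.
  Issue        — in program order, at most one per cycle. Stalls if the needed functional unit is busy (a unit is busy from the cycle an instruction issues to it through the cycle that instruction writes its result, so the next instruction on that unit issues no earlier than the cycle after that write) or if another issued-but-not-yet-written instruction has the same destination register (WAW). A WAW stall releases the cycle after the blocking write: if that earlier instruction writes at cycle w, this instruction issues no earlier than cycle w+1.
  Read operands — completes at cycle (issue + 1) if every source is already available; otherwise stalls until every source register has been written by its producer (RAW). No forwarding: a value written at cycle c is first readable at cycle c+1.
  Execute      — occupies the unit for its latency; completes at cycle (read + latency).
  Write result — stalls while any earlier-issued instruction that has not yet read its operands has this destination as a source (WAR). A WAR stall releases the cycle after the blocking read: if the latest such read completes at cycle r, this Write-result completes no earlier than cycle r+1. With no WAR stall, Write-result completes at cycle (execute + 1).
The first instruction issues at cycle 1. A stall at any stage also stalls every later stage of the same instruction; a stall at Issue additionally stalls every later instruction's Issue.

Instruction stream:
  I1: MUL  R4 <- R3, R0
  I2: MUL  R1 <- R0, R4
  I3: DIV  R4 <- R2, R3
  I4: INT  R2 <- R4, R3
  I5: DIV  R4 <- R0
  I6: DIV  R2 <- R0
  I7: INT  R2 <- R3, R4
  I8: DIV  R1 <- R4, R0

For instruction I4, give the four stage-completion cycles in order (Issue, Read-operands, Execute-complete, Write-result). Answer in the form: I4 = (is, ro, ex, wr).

t=1  issue I1 (MUL)
t=2  I1 read-ops
t=6  I1 finished on MUL
t=7  I1→R4
t=8  issue I2 (MUL)
t=9  I2 read-ops | issue I3 (DIV)
t=10  I3 read-ops | issue I4 (INT)
t=13  I2 finished on MUL
t=14  I2→R1
t=18  I3 finished on DIV
t=19  I3→R4
t=20  I4 read-ops | issue I5 (DIV)
t=21  I4 finished on INT | I5 read-ops
t=22  I4→R2
t=29  I5 finished on DIV
t=30  I5→R4
t=31  issue I6 (DIV)
t=32  I6 read-ops
t=40  I6 finished on DIV
t=41  I6→R2
t=42  issue I7 (INT)
t=43  I7 read-ops | issue I8 (DIV)
t=44  I7 finished on INT | I8 read-ops
t=45  I7→R2
t=52  I8 finished on DIV
t=53  I8→R1

I4 = (10, 20, 21, 22)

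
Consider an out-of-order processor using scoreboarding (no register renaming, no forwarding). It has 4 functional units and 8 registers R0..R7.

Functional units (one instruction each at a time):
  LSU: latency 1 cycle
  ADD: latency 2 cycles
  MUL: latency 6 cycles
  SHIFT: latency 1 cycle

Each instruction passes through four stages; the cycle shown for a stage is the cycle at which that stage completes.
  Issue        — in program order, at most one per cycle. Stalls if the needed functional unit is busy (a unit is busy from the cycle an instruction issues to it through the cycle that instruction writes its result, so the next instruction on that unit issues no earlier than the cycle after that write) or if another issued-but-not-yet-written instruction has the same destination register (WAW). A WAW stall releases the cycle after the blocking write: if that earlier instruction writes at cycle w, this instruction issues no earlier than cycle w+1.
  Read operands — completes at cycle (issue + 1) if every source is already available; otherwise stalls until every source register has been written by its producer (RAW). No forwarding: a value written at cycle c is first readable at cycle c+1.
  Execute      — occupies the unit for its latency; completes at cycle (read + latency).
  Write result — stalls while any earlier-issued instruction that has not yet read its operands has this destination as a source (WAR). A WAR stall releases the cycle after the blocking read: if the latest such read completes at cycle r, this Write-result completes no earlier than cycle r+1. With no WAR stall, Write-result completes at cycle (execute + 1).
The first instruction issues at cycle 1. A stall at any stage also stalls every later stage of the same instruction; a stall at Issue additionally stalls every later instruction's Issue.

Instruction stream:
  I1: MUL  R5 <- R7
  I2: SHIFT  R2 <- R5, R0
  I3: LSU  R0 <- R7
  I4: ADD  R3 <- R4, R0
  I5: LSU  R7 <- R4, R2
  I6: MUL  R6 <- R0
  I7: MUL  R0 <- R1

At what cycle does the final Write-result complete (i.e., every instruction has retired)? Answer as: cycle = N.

I1: IS=1 RO=2 EX=8 WR=9
I2: IS=2 RO=10 EX=11 WR=12  [RAW R5: wait I1 write@9]
I3: IS=3 RO=4 EX=5 WR=11  [WAR R0: wait I2 read@10]
I4: IS=4 RO=12 EX=14 WR=15  [RAW R0: wait I3 write@11]
I5: IS=12 RO=13 EX=14 WR=15  [struct: LSU busy until I3 writes@11]
I6: IS=13 RO=14 EX=20 WR=21
I7: IS=22 RO=23 EX=29 WR=30  [struct: MUL busy until I6 writes@21]

cycle = 30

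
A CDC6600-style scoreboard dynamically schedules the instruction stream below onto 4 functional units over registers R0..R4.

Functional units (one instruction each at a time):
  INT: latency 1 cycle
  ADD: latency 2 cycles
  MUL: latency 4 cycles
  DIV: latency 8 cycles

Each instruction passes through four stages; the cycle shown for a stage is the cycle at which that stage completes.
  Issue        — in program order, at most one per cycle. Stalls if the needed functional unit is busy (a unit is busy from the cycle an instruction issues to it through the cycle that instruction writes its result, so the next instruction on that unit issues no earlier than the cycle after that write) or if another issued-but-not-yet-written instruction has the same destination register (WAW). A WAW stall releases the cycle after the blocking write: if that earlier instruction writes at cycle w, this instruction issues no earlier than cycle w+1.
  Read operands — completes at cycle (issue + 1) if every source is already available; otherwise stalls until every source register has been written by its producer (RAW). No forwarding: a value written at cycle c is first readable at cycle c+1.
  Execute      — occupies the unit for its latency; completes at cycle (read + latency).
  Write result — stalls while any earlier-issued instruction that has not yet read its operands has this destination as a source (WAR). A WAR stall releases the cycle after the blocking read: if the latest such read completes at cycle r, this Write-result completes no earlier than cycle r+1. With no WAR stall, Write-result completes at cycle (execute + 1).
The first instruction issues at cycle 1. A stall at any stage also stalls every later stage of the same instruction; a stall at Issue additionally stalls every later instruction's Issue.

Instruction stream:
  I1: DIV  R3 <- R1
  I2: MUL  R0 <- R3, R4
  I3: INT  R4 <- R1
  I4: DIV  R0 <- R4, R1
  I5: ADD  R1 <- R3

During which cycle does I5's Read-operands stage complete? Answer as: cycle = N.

cycle = 20

c1: I1 dispatched to DIV
c2: I1 operands ready, I2 dispatched to MUL
c3: I3 dispatched to INT
c4: I3 operands ready
c5: I3 complete
c10: I1 complete
c11: R3←I1
c12: I2 operands ready
c13: R4←I3
c16: I2 complete
c17: R0←I2
c18: I4 dispatched to DIV
c19: I4 operands ready, I5 dispatched to ADD
c20: I5 operands ready
c22: I5 complete
c23: R1←I5
c27: I4 complete
c28: R0←I4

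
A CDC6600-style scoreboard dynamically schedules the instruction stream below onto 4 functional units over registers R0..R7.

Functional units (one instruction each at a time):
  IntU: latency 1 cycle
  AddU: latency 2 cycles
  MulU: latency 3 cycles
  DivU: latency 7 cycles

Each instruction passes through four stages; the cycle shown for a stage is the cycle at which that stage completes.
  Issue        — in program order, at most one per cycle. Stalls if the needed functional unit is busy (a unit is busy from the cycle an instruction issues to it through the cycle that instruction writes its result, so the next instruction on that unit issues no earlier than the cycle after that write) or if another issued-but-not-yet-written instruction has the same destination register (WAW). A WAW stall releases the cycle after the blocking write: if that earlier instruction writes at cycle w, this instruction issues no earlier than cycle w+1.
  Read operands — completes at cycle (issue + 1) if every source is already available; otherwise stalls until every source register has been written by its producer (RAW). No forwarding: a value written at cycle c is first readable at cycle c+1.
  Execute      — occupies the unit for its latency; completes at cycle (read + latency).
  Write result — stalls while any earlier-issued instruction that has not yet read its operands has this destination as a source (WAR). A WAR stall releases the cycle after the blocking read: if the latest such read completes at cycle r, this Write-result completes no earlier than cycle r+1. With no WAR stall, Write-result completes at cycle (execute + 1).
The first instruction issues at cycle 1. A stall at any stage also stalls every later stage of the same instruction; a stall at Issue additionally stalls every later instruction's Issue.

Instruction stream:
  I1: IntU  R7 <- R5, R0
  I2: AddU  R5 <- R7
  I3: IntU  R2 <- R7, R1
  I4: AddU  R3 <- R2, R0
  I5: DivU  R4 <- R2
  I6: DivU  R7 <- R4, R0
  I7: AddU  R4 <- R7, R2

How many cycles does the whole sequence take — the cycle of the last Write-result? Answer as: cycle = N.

[I1] 1/2/3/4
[I2] 2/5/7/8  (RAW R7: wait I1 write@4)
[I3] 5/6/7/8  (struct: IntU busy until I1 writes@4)
[I4] 9/10/12/13  (struct: AddU busy until I2 writes@8)
[I5] 10/11/18/19
[I6] 20/21/28/29  (struct: DivU busy until I5 writes@19)
[I7] 21/30/32/33  (RAW R7: wait I6 write@29)

cycle = 33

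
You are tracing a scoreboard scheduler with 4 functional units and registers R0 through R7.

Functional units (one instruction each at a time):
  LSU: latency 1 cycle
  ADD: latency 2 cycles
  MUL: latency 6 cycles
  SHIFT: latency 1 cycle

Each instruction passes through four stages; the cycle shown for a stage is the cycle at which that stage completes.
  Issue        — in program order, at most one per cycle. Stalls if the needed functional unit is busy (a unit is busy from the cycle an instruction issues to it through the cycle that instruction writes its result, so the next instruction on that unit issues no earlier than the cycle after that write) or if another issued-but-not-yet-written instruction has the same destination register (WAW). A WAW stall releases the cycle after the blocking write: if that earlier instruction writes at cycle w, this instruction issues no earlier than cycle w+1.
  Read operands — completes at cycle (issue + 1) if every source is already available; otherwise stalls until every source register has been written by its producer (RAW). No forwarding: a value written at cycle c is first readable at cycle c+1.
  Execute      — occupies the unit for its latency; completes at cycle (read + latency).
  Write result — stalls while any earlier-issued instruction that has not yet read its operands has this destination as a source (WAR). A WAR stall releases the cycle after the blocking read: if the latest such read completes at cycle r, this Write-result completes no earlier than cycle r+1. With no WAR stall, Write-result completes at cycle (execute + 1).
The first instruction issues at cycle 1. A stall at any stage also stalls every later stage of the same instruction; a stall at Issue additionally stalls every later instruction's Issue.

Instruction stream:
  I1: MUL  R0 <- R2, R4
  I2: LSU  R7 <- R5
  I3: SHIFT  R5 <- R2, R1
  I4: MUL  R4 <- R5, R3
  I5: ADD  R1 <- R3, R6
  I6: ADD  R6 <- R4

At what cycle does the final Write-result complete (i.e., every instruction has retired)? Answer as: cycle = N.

cycle = 22

  I1 | 1 | 2 | 8 | 9
  I2 | 2 | 3 | 4 | 5
  I3 | 3 | 4 | 5 | 6
  I4 | 10 | 11 | 17 | 18   struct: MUL busy until I1 writes@9
  I5 | 11 | 12 | 14 | 15
  I6 | 16 | 19 | 21 | 22   struct: ADD busy until I5 writes@15 · RAW R4: wait I4 write@18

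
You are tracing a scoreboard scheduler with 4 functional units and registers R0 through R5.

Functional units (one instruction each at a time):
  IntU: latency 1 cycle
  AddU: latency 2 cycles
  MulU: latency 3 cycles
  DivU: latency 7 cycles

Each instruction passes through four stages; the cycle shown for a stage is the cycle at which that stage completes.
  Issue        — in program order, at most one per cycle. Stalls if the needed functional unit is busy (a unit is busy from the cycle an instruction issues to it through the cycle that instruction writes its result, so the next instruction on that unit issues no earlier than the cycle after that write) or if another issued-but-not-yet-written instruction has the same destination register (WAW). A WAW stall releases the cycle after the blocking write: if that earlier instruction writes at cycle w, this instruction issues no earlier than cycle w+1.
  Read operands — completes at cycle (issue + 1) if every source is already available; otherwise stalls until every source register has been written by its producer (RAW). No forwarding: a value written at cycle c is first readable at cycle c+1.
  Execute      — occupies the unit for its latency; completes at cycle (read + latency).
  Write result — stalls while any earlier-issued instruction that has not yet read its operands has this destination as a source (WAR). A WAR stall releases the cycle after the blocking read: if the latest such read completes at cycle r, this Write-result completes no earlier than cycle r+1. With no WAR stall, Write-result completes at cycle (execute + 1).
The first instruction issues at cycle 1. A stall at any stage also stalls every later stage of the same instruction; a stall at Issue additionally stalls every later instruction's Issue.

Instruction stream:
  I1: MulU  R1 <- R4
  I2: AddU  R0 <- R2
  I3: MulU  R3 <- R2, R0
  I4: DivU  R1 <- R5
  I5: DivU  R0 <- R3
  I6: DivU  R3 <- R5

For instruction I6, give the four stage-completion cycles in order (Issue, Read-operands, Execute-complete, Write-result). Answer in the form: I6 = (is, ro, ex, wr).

I6 = (28, 29, 36, 37)

I1: IS=1 RO=2 EX=5 WR=6
I2: IS=2 RO=3 EX=5 WR=6
I3: IS=7 RO=8 EX=11 WR=12  [struct: MulU busy until I1 writes@6]
I4: IS=8 RO=9 EX=16 WR=17
I5: IS=18 RO=19 EX=26 WR=27  [struct: DivU busy until I4 writes@17]
I6: IS=28 RO=29 EX=36 WR=37  [struct: DivU busy until I5 writes@27]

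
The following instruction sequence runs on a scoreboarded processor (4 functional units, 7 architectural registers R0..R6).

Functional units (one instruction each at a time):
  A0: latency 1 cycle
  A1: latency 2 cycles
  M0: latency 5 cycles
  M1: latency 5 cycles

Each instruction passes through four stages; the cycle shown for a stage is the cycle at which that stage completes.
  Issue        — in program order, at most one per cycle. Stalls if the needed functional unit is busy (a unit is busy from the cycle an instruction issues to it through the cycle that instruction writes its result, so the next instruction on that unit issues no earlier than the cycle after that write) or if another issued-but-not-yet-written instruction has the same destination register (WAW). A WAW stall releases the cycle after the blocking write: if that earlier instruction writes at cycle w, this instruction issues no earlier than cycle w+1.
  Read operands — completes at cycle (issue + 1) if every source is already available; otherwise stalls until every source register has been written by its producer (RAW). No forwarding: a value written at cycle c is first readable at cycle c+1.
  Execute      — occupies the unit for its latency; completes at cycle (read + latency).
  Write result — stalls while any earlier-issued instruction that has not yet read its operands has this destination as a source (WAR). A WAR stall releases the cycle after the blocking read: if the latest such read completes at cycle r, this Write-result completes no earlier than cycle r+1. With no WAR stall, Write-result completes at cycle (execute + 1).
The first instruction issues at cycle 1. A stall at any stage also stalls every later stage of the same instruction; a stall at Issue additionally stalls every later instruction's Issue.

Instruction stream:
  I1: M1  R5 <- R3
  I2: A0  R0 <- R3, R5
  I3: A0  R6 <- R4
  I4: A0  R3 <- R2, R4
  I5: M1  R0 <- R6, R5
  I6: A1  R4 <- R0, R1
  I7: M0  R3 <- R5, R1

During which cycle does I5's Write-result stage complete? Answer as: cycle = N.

cycle = 24

c1: I1 issues→M1
c2: I1 reads, I2 issues→A0
c7: I1 exec-done
c8: I1 writes R5
c9: I2 reads
c10: I2 exec-done
c11: I2 writes R0
c12: I3 issues→A0
c13: I3 reads
c14: I3 exec-done
c15: I3 writes R6
c16: I4 issues→A0
c17: I4 reads, I5 issues→M1
c18: I4 exec-done, I5 reads, I6 issues→A1
c19: I4 writes R3
c20: I7 issues→M0
c21: I7 reads
c23: I5 exec-done
c24: I5 writes R0
c25: I6 reads
c26: I7 exec-done
c27: I6 exec-done, I7 writes R3
c28: I6 writes R4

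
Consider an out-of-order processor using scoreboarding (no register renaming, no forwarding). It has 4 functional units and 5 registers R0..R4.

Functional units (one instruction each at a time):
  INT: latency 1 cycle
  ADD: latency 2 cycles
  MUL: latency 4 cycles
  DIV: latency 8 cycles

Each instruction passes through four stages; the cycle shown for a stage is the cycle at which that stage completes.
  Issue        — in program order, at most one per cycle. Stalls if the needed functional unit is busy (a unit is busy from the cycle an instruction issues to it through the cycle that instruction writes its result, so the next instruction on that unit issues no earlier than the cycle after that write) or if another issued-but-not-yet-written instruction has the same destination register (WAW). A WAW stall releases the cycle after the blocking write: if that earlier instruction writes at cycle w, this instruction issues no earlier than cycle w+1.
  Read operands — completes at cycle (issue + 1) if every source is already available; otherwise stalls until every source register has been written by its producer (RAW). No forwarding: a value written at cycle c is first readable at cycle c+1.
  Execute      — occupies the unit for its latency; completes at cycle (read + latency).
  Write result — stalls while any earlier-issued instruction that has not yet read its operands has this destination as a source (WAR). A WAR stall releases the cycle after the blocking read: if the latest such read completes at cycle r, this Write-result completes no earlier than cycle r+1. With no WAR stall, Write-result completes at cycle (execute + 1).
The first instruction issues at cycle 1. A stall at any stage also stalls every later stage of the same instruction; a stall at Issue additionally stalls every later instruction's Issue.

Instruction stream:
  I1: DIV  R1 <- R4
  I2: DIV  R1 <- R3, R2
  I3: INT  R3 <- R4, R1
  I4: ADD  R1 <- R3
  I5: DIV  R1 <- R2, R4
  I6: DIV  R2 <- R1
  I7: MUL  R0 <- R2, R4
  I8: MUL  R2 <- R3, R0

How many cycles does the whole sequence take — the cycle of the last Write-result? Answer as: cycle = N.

I1: IS=1 RO=2 EX=10 WR=11
I2: IS=12 RO=13 EX=21 WR=22  [struct: DIV busy until I1 writes@11]
I3: IS=13 RO=23 EX=24 WR=25  [RAW R1: wait I2 write@22]
I4: IS=23 RO=26 EX=28 WR=29  [WAW R1: wait I2 write@22; RAW R3: wait I3 write@25]
I5: IS=30 RO=31 EX=39 WR=40  [WAW R1: wait I4 write@29]
I6: IS=41 RO=42 EX=50 WR=51  [struct: DIV busy until I5 writes@40]
I7: IS=42 RO=52 EX=56 WR=57  [RAW R2: wait I6 write@51]
I8: IS=58 RO=59 EX=63 WR=64  [struct: MUL busy until I7 writes@57]

cycle = 64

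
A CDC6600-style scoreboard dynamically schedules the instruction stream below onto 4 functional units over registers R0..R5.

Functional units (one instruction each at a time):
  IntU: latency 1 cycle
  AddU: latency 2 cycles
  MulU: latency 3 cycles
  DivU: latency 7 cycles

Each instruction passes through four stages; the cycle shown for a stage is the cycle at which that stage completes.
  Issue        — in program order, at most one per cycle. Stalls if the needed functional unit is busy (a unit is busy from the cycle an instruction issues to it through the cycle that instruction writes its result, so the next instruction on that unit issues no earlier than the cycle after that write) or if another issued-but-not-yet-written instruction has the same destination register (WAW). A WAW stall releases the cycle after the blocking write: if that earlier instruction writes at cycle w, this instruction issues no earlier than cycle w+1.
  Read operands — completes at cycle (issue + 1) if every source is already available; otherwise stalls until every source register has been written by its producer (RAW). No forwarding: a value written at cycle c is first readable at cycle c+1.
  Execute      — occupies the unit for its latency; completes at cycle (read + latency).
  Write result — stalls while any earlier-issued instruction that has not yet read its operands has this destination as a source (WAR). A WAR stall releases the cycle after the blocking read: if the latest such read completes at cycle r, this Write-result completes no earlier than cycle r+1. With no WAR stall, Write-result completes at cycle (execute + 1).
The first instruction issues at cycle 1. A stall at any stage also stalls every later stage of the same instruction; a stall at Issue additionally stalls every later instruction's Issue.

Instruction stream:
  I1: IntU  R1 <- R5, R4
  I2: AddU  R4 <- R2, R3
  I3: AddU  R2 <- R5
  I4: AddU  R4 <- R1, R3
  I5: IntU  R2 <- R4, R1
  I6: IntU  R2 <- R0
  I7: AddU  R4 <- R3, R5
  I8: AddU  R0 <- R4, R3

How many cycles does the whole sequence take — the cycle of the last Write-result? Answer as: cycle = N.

cycle = 30

c1: I1 issues→IntU
c2: I1 reads | I2 issues→AddU
c3: I1 exec-done | I2 reads
c4: I1 writes R1
c5: I2 exec-done
c6: I2 writes R4
c7: I3 issues→AddU
c8: I3 reads
c10: I3 exec-done
c11: I3 writes R2
c12: I4 issues→AddU
c13: I4 reads | I5 issues→IntU
c15: I4 exec-done
c16: I4 writes R4
c17: I5 reads
c18: I5 exec-done
c19: I5 writes R2
c20: I6 issues→IntU
c21: I6 reads | I7 issues→AddU
c22: I6 exec-done | I7 reads
c23: I6 writes R2
c24: I7 exec-done
c25: I7 writes R4
c26: I8 issues→AddU
c27: I8 reads
c29: I8 exec-done
c30: I8 writes R0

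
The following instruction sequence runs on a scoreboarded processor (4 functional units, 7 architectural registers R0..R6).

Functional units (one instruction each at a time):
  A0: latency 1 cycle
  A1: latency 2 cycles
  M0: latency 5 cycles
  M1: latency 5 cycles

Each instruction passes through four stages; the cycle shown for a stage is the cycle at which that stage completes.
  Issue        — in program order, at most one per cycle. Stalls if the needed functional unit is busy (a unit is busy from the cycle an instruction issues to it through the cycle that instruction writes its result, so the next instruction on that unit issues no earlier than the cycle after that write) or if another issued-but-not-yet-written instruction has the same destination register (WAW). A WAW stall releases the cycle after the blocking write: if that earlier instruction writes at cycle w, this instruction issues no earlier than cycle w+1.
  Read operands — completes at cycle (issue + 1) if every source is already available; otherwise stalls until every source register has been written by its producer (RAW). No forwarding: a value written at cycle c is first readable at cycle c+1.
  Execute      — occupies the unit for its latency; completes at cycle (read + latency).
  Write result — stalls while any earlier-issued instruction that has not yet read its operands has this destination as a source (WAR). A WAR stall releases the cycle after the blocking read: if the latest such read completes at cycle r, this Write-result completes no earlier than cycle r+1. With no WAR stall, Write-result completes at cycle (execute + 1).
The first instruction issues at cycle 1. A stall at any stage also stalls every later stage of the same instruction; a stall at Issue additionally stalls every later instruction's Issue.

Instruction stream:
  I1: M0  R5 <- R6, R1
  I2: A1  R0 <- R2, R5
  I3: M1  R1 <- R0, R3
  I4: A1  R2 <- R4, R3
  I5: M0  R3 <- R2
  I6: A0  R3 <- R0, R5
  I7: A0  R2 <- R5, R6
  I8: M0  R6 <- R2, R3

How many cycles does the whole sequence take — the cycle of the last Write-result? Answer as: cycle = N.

cycle = 39

[1] issue I1 (M0)
[2] I1 read-ops | issue I2 (A1)
[3] issue I3 (M1)
[7] I1 finished on M0
[8] I1→R5
[9] I2 read-ops
[11] I2 finished on A1
[12] I2→R0
[13] I3 read-ops | issue I4 (A1)
[14] I4 read-ops | issue I5 (M0)
[16] I4 finished on A1
[17] I4→R2
[18] I3 finished on M1 | I5 read-ops
[19] I3→R1
[23] I5 finished on M0
[24] I5→R3
[25] issue I6 (A0)
[26] I6 read-ops
[27] I6 finished on A0
[28] I6→R3
[29] issue I7 (A0)
[30] I7 read-ops | issue I8 (M0)
[31] I7 finished on A0
[32] I7→R2
[33] I8 read-ops
[38] I8 finished on M0
[39] I8→R6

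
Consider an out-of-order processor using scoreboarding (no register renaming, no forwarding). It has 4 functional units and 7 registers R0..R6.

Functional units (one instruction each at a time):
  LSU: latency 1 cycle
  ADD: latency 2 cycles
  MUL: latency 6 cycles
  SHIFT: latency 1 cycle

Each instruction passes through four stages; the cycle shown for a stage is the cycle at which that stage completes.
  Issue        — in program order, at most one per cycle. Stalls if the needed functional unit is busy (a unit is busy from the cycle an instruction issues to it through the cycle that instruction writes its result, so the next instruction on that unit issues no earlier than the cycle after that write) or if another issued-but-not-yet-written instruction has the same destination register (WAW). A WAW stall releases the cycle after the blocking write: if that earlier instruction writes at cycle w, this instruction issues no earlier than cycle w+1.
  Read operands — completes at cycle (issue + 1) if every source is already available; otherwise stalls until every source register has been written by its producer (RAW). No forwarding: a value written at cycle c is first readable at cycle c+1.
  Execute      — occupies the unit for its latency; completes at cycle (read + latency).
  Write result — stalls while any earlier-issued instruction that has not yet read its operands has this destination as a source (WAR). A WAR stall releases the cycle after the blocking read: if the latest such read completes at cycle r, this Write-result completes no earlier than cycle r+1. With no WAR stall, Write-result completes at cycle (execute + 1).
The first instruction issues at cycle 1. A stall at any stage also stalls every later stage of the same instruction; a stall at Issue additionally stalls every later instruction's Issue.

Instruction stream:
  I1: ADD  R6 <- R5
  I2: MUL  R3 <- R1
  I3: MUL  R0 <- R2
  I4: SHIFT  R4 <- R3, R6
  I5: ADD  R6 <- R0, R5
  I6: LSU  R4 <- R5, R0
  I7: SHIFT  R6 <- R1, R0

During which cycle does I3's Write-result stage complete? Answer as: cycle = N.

cycle = 19

cycle 1: I1→ADD
cycle 2: I1 RO; I2→MUL
cycle 3: I2 RO
cycle 4: I1 EX
cycle 5: I1 WR R6
cycle 9: I2 EX
cycle 10: I2 WR R3
cycle 11: I3→MUL
cycle 12: I3 RO; I4→SHIFT
cycle 13: I4 RO; I5→ADD
cycle 14: I4 EX
cycle 15: I4 WR R4
cycle 16: I6→LSU
cycle 18: I3 EX
cycle 19: I3 WR R0
cycle 20: I5 RO; I6 RO
cycle 21: I6 EX
cycle 22: I5 EX; I6 WR R4
cycle 23: I5 WR R6
cycle 24: I7→SHIFT
cycle 25: I7 RO
cycle 26: I7 EX
cycle 27: I7 WR R6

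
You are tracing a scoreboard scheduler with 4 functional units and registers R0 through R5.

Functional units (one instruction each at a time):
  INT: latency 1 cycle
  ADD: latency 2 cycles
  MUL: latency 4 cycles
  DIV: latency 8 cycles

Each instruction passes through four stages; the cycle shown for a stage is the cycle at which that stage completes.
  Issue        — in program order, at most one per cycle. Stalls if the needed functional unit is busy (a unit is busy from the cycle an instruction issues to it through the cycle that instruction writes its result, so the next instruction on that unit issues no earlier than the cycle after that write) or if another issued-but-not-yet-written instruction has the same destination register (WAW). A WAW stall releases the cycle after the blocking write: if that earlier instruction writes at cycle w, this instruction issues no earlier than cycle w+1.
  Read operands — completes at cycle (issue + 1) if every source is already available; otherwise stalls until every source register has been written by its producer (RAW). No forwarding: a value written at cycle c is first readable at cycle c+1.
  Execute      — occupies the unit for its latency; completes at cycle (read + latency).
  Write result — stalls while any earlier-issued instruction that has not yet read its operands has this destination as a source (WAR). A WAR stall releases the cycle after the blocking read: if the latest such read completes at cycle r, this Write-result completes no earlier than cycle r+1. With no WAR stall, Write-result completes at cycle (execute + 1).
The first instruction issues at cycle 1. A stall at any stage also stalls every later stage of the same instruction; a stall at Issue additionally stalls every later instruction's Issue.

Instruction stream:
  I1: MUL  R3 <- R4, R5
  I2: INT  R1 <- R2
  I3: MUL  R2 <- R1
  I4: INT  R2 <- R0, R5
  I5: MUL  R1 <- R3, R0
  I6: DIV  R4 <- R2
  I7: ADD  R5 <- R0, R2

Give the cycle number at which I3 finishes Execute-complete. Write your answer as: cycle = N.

cycle = 13

I1: IS=1 RO=2 EX=6 WR=7
I2: IS=2 RO=3 EX=4 WR=5
I3: IS=8 RO=9 EX=13 WR=14  [struct: MUL busy until I1 writes@7]
I4: IS=15 RO=16 EX=17 WR=18  [WAW R2: wait I3 write@14]
I5: IS=16 RO=17 EX=21 WR=22
I6: IS=17 RO=19 EX=27 WR=28  [RAW R2: wait I4 write@18]
I7: IS=18 RO=19 EX=21 WR=22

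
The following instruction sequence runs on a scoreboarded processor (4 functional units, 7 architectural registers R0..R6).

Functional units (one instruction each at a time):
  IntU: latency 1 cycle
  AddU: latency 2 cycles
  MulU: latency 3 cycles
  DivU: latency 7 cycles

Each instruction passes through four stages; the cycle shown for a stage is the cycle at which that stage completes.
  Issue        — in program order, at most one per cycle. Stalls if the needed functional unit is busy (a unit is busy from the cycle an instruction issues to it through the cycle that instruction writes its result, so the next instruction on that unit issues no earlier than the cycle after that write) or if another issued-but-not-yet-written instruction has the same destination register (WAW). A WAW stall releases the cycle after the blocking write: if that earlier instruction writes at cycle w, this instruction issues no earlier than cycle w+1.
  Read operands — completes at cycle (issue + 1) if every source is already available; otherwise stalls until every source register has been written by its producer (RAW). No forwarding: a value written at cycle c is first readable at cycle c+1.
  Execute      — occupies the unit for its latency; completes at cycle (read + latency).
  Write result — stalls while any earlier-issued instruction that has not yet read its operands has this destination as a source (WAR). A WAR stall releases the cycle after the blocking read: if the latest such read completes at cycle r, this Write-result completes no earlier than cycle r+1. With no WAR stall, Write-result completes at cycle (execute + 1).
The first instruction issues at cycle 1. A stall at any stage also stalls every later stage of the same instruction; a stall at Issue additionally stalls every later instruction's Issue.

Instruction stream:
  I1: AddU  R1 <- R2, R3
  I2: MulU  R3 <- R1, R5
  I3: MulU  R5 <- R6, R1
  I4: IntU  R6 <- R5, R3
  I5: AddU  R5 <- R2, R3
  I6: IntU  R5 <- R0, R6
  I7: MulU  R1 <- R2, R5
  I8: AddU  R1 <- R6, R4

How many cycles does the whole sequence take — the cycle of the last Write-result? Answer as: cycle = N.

cycle 1: I1→AddU
cycle 2: I1 RO; I2→MulU
cycle 4: I1 EX
cycle 5: I1 WR R1
cycle 6: I2 RO
cycle 9: I2 EX
cycle 10: I2 WR R3
cycle 11: I3→MulU
cycle 12: I3 RO; I4→IntU
cycle 15: I3 EX
cycle 16: I3 WR R5
cycle 17: I4 RO; I5→AddU
cycle 18: I4 EX; I5 RO
cycle 19: I4 WR R6
cycle 20: I5 EX
cycle 21: I5 WR R5
cycle 22: I6→IntU
cycle 23: I6 RO; I7→MulU
cycle 24: I6 EX
cycle 25: I6 WR R5
cycle 26: I7 RO
cycle 29: I7 EX
cycle 30: I7 WR R1
cycle 31: I8→AddU
cycle 32: I8 RO
cycle 34: I8 EX
cycle 35: I8 WR R1

cycle = 35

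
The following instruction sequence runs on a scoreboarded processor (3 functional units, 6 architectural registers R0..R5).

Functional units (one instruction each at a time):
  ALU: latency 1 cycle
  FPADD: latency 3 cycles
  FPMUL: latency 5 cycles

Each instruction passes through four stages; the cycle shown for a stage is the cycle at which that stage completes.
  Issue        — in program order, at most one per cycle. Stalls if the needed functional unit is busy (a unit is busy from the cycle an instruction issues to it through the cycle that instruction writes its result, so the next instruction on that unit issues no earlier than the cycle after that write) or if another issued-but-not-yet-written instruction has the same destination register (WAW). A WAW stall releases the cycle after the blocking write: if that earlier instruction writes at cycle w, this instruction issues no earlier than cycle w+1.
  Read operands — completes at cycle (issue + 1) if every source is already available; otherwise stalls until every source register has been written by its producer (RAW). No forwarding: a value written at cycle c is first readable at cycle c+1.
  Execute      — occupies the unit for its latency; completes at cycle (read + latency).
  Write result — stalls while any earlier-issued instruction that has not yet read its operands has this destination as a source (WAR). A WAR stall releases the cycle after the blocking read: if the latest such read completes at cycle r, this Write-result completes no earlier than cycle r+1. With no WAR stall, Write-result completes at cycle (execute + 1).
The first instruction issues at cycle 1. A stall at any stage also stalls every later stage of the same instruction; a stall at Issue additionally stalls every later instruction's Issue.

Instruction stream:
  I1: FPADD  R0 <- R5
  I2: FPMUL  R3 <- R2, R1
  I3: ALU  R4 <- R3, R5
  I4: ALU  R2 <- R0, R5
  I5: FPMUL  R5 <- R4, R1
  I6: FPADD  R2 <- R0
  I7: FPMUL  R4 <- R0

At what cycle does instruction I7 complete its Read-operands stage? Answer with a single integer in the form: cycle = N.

cycle = 23

[1] I1 dispatched to FPADD
[2] I1 operands ready, I2 dispatched to FPMUL
[3] I2 operands ready, I3 dispatched to ALU
[5] I1 complete
[6] R0←I1
[8] I2 complete
[9] R3←I2
[10] I3 operands ready
[11] I3 complete
[12] R4←I3
[13] I4 dispatched to ALU
[14] I4 operands ready, I5 dispatched to FPMUL
[15] I4 complete, I5 operands ready
[16] R2←I4
[17] I6 dispatched to FPADD
[18] I6 operands ready
[20] I5 complete
[21] R5←I5, I6 complete
[22] R2←I6, I7 dispatched to FPMUL
[23] I7 operands ready
[28] I7 complete
[29] R4←I7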